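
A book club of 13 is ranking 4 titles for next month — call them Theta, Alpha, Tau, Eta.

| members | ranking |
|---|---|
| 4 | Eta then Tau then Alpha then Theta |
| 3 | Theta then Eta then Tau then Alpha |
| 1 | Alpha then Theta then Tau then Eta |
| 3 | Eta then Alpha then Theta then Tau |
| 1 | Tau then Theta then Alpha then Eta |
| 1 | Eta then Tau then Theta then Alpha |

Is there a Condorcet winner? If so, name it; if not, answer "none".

Eta

Pairwise majorities:
Theta vs Alpha: 3+1+1 = 5 for Theta, 8 for Alpha — Alpha by 8–5.
Theta vs Tau: Theta, 7–6.
Theta vs Eta: 5 to 8, Eta.
Alpha–Tau: Tau 9–4.
Alpha–Eta: Eta 11–2.
Tau vs Eta: Tau preferred on 1+1 = 2 ballots; Eta wins 11–2.
Eta defeats every rival head-to-head and is the Condorcet winner.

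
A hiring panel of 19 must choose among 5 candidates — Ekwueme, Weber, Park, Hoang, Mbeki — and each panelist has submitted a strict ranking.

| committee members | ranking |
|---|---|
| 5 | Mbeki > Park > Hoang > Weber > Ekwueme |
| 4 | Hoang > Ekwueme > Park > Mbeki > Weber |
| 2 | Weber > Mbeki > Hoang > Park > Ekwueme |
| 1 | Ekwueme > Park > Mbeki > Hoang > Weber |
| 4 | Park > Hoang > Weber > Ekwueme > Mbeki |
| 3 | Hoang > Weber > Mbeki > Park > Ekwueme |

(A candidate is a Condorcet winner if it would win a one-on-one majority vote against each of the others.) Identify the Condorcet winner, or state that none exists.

Pairwise majorities:
Ekwueme vs Weber: Ekwueme is ranked higher on 4+1 = 5 ballots, Weber on 14. Weber wins 14–5.
Ekwueme vs Park: 4+1 = 5 for Ekwueme, 14 for Park — Park by 14–5.
Ekwueme vs Hoang: 1 for Ekwueme, 18 for Hoang — Hoang by 18–1.
Ekwueme vs Mbeki: 9 to 10, Mbeki.
Weber vs Park: 2+3 = 5 for Weber, 14 for Park — Park by 14–5.
Weber vs Hoang: Weber is ranked higher on 2 ballots, Hoang on 17. Hoang wins 17–2.
Weber vs Mbeki: Weber preferred on 2+4+3 = 9 ballots; Mbeki wins 10–9.
Park vs Hoang: Park is ranked higher on 5+1+4 = 10 ballots, Hoang on 9. Park wins 10–9.
Park vs Mbeki: 9 to 10, Mbeki.
Hoang vs Mbeki: Hoang preferred on 4+4+3 = 11 ballots; Hoang wins 11–8.
No candidate is unbeaten: Ekwueme loses to Weber; Weber loses to Park; Park loses to Mbeki; Hoang loses to Park; Mbeki loses to Hoang. In particular Park beats Hoang beats Mbeki beats Park is a majority cycle — no Condorcet winner exists.

none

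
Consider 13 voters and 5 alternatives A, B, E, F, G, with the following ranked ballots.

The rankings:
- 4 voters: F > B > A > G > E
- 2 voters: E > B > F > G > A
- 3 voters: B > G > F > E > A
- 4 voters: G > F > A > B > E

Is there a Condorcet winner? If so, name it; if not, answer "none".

none

Check each pair by majority over 13 ballots:
A vs B: 4 to 9, B.
A vs E: 4+4 = 8 for A, 5 for E — A by 8–5.
A vs F: 0 for A, 13 for F — F by 13–0.
A vs G: 4 to 9, G.
B vs E: 11 to 2, B.
B vs F: 2+3 = 5 for B, 8 for F — F by 8–5.
B vs G: 4+2+3 = 9 for B, 4 for G — B by 9–4.
E vs F: E is ranked higher on 2 ballots, F on 11. F wins 11–2.
E vs G: 2 for E, 11 for G — G by 11–2.
F vs G: 4+2 = 6 for F, 7 for G — G by 7–6.
No alternative is unbeaten: A loses to B; B loses to F; E loses to A; F loses to G; G loses to B. In particular B → G → F → B is a majority cycle — no Condorcet winner exists.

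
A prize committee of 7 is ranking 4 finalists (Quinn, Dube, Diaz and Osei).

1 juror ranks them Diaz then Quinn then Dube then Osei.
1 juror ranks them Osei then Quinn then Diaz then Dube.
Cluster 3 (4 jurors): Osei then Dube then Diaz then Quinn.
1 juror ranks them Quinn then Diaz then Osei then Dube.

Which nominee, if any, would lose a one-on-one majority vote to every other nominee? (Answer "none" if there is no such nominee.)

Quinn

Head-to-head results (7 jurors):
Quinn vs Dube: Dube wins 4–3.
Quinn vs Diaz: Diaz, 5–2.
Quinn vs Osei: Quinn preferred on 1+1 = 2 ballots; Osei wins 5–2.
Dube vs Diaz: Dube, 4–3.
Dube vs Osei: Dube is ranked higher on 1 ballot, Osei on 6. Osei wins 6–1.
Diaz vs Osei: 1+1 = 2 for Diaz, 5 for Osei — Osei by 5–2.
Quinn is beaten in every head-to-head and is the Condorcet loser.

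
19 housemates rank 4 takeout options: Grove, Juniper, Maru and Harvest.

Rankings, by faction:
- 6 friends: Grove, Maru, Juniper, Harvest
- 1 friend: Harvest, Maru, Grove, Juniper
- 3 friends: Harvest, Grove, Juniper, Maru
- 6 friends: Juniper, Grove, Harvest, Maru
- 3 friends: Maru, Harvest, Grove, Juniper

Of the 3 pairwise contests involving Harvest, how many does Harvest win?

Harvest against each rival (19 friends):
Harvest vs Grove: 7 to 12, Grove.
Harvest vs Juniper: Juniper wins 12–7.
Harvest vs Maru: Harvest is ranked higher on 1+3+6 = 10 ballots, Maru on 9. Harvest wins 10–9.
Harvest beats Maru; loses to Grove, Juniper — 1 pairwise win.

1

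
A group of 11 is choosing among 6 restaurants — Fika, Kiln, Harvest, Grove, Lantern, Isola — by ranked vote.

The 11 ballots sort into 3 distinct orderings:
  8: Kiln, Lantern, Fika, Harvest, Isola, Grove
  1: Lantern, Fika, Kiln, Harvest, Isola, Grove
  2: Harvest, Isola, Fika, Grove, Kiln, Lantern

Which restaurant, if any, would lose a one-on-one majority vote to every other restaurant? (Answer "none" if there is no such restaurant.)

Pairwise majorities:
Fika–Kiln: Kiln 8–3.
Fika vs Harvest: Fika is ranked higher on 8+1 = 9 ballots, Harvest on 2. Fika wins 9–2.
Fika vs Grove: Fika is ranked higher on 8+1+2 = 11 ballots, Grove on 0. Fika wins 11–0.
Fika vs Lantern: Lantern, 9–2.
Fika vs Isola: Fika preferred on 8+1 = 9 ballots; Fika wins 9–2.
Kiln vs Harvest: Kiln, 9–2.
Kiln vs Grove: 9 to 2, Kiln.
Kiln vs Lantern: Kiln, 10–1.
Kiln–Isola: Kiln 9–2.
Harvest vs Grove: 11 to 0, Harvest.
Harvest vs Lantern: 2 to 9, Lantern.
Harvest vs Isola: Harvest, 11–0.
Grove vs Lantern: 2 to 9, Lantern.
Grove vs Isola: Isola wins 11–0.
Lantern vs Isola: Lantern, 9–2.
Grove is beaten in every head-to-head and is the Condorcet loser.

Grove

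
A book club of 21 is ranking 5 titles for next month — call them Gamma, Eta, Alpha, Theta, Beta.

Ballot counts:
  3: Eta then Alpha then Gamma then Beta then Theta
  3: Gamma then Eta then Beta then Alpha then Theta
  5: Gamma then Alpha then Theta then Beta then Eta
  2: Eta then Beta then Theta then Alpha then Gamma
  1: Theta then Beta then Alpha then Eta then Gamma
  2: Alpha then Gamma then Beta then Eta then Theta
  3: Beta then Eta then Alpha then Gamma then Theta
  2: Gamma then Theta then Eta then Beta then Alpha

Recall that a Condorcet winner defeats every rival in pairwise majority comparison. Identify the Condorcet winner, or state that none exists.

Head-to-head results (21 members):
Gamma vs Eta: 3+5+2+2 = 12 for Gamma, 9 for Eta — Gamma by 12–9.
Gamma vs Alpha: Gamma is ranked higher on 3+5+2 = 10 ballots, Alpha on 11. Alpha wins 11–10.
Gamma vs Theta: Gamma is ranked higher on 3+3+5+2+3+2 = 18 ballots, Theta on 3. Gamma wins 18–3.
Gamma vs Beta: 3+3+5+2+2 = 15 for Gamma, 6 for Beta — Gamma by 15–6.
Eta vs Alpha: Eta preferred on 3+3+2+3+2 = 13 ballots; Eta wins 13–8.
Eta vs Theta: 3+3+2+2+3 = 13 for Eta, 8 for Theta — Eta by 13–8.
Eta vs Beta: 3+3+2+2 = 10 for Eta, 11 for Beta — Beta by 11–10.
Alpha vs Theta: 3+3+5+2+3 = 16 for Alpha, 5 for Theta — Alpha by 16–5.
Alpha vs Beta: 3+5+2 = 10 for Alpha, 11 for Beta — Beta by 11–10.
Theta vs Beta: Theta is ranked higher on 5+1+2 = 8 ballots, Beta on 13. Beta wins 13–8.
Every book loses at least once (Gamma loses to Alpha; Eta loses to Gamma; Alpha loses to Eta; Theta loses to Gamma; Beta loses to Gamma). The majority relation contains the cycle Gamma → Eta → Alpha → Gamma, so there is no Condorcet winner.

none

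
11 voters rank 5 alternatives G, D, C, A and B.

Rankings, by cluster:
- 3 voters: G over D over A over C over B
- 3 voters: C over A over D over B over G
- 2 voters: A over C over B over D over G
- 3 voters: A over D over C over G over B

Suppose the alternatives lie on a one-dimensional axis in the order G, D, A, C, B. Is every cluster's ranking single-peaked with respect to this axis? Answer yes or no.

Axis positions: G=1, D=2, A=3, C=4, B=5.
Cluster 1 (peak G at position 1): ranking walks positions 1-2-3-4-5, expanding outward from the peak — single-peaked.
Cluster 2 (peak C at position 4): ranking walks positions 4-3-2-5-1, expanding outward from the peak — single-peaked.
Cluster 3 (peak A at position 3): ranking walks positions 3-4-5-2-1, expanding outward from the peak — single-peaked.
Cluster 4 (peak A at position 3): ranking walks positions 3-2-4-1-5, expanding outward from the peak — single-peaked.
Every ranking is single-peaked on this axis.

yes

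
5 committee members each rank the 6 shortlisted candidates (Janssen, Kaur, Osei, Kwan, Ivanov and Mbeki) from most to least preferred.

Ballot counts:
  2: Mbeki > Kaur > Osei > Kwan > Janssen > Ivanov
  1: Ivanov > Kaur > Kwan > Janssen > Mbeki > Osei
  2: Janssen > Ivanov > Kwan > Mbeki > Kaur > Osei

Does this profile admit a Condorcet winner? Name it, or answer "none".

none

Head-to-head results (5 committee members):
Janssen vs Kaur: Janssen preferred on 2 ballots; Kaur wins 3–2.
Janssen vs Osei: Janssen preferred on 1+2 = 3 ballots; Janssen wins 3–2.
Janssen vs Kwan: Janssen preferred on 2 ballots; Kwan wins 3–2.
Janssen vs Ivanov: 4 to 1, Janssen.
Janssen vs Mbeki: 3 to 2, Janssen.
Kaur vs Osei: 5 to 0, Kaur.
Kaur vs Kwan: 2+1 = 3 for Kaur, 2 for Kwan — Kaur by 3–2.
Kaur vs Ivanov: Kaur is ranked higher on 2 ballots, Ivanov on 3. Ivanov wins 3–2.
Kaur vs Mbeki: 1 to 4, Mbeki.
Osei vs Kwan: 2 for Osei, 3 for Kwan — Kwan by 3–2.
Osei vs Ivanov: Osei is ranked higher on 2 ballots, Ivanov on 3. Ivanov wins 3–2.
Osei vs Mbeki: Osei preferred on 0 ballots; Mbeki wins 5–0.
Kwan vs Ivanov: 2 to 3, Ivanov.
Kwan vs Mbeki: Kwan preferred on 1+2 = 3 ballots; Kwan wins 3–2.
Ivanov vs Mbeki: 3 to 2, Ivanov.
Every candidate loses at least once (Janssen loses to Kaur; Kaur loses to Ivanov; Osei loses to Janssen; Kwan loses to Kaur; Ivanov loses to Janssen; Mbeki loses to Janssen). The majority relation contains the cycle Janssen beats Ivanov beats Kaur beats Janssen, so there is no Condorcet winner.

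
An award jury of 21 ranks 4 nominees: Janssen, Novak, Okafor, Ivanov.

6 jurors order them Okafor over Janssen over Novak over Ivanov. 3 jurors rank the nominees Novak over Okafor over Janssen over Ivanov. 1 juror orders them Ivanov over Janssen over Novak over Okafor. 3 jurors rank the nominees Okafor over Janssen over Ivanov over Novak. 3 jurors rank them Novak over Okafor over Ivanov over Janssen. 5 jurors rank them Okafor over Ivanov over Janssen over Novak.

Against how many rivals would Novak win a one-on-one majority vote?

Novak against each rival (21 jurors):
Novak vs Janssen: 6 to 15, Janssen.
Novak–Okafor: Okafor 14–7.
Novak vs Ivanov: 6+3+3 = 12 for Novak, 9 for Ivanov — Novak by 12–9.
Novak beats Ivanov; loses to Janssen, Okafor — 1 pairwise win.

1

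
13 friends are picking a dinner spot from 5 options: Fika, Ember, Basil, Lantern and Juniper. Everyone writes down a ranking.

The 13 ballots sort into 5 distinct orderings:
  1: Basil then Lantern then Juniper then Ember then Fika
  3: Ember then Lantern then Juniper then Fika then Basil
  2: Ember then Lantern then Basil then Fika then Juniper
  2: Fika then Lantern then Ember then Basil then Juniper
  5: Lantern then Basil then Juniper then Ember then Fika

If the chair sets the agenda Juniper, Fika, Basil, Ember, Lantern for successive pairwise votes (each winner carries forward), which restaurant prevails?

Lantern

Round 1: Juniper vs Fika — 9–4, Juniper advances.
Round 2: Juniper vs Basil — 3–10, Basil advances.
Round 3: Basil vs Ember — 6–7, Ember advances.
Round 4: Ember vs Lantern — 5–8, Lantern advances.
The agenda winner is Lantern.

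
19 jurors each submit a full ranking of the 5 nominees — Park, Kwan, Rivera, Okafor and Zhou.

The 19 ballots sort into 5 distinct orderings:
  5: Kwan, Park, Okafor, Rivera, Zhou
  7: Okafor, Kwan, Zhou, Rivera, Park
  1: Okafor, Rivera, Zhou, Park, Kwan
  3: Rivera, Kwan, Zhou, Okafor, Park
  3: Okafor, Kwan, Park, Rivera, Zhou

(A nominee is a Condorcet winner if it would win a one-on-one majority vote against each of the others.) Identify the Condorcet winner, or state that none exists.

Pairwise majorities:
Park vs Kwan: Kwan, 18–1.
Park–Rivera: Rivera 11–8.
Park vs Okafor: Okafor wins 14–5.
Park vs Zhou: Zhou, 11–8.
Kwan–Rivera: Kwan 15–4.
Kwan–Okafor: Okafor 11–8.
Kwan vs Zhou: Kwan wins 18–1.
Rivera–Okafor: Okafor 16–3.
Rivera–Zhou: Rivera 12–7.
Okafor vs Zhou: Okafor wins 16–3.
Only Okafor has no losses; Okafor is the Condorcet winner.

Okafor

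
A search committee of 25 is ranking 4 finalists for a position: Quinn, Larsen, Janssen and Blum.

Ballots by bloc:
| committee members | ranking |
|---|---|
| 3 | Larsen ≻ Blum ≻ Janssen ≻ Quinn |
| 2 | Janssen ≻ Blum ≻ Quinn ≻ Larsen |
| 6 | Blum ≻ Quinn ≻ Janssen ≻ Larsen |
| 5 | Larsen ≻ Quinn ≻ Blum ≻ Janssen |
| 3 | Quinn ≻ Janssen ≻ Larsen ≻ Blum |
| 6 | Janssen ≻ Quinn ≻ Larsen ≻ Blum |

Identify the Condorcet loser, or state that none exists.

none

Pairwise majorities:
Quinn vs Larsen: 2+6+3+6 = 17 for Quinn, 8 for Larsen — Quinn by 17–8.
Quinn vs Janssen: Quinn is ranked higher on 6+5+3 = 14 ballots, Janssen on 11. Quinn wins 14–11.
Quinn vs Blum: 14 to 11, Quinn.
Larsen vs Janssen: Larsen is ranked higher on 3+5 = 8 ballots, Janssen on 17. Janssen wins 17–8.
Larsen vs Blum: Larsen wins 17–8.
Janssen vs Blum: Blum wins 14–11.
Every candidate wins at least one matchup (Quinn beats Larsen; Larsen beats Blum; Janssen beats Larsen; Blum beats Janssen), so there is no Condorcet loser.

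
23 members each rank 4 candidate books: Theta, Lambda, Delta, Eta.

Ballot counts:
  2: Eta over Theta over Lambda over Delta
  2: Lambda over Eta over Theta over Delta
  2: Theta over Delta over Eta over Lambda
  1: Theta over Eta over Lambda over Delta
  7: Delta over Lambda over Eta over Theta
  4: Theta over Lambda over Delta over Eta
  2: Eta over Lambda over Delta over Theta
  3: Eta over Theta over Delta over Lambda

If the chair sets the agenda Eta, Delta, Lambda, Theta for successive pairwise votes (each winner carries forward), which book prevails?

Round 1: Eta vs Delta — 10–13, Delta advances.
Round 2: Delta vs Lambda — 12–11, Delta advances.
Round 3: Delta vs Theta — 9–14, Theta advances.
Theta survives the agenda.

Theta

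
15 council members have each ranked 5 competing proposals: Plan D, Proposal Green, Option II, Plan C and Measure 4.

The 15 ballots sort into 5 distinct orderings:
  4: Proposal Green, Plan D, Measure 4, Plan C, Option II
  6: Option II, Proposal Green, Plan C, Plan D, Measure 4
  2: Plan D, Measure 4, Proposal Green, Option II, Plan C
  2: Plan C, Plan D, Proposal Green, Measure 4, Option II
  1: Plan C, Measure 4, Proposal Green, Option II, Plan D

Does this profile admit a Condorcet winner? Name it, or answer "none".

Pairwise majorities:
Plan D vs Proposal Green: Plan D preferred on 2+2 = 4 ballots; Proposal Green wins 11–4.
Plan D vs Option II: 4+2+2 = 8 for Plan D, 7 for Option II — Plan D by 8–7.
Plan D vs Plan C: Plan D is ranked higher on 4+2 = 6 ballots, Plan C on 9. Plan C wins 9–6.
Plan D vs Measure 4: 14 to 1, Plan D.
Proposal Green vs Option II: 9 to 6, Proposal Green.
Proposal Green vs Plan C: 4+6+2 = 12 for Proposal Green, 3 for Plan C — Proposal Green by 12–3.
Proposal Green vs Measure 4: 4+6+2 = 12 for Proposal Green, 3 for Measure 4 — Proposal Green by 12–3.
Option II vs Plan C: Option II is ranked higher on 6+2 = 8 ballots, Plan C on 7. Option II wins 8–7.
Option II vs Measure 4: Option II is ranked higher on 6 ballots, Measure 4 on 9. Measure 4 wins 9–6.
Plan C vs Measure 4: Plan C is ranked higher on 6+2+1 = 9 ballots, Measure 4 on 6. Plan C wins 9–6.
Proposal Green defeats every rival head-to-head and is the Condorcet winner.

Proposal Green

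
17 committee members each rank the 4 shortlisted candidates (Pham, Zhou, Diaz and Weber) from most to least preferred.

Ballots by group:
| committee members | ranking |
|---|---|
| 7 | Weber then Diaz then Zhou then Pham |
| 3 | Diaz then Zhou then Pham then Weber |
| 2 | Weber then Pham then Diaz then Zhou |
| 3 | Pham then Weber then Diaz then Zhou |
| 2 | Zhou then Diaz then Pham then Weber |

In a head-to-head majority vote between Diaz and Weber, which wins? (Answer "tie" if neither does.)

Ballots ranking Diaz above Weber: 3 + 2 = 5.
Ballots ranking Weber above Diaz: 17 − 5 = 12.
Weber wins the head-to-head 12–5.

Weber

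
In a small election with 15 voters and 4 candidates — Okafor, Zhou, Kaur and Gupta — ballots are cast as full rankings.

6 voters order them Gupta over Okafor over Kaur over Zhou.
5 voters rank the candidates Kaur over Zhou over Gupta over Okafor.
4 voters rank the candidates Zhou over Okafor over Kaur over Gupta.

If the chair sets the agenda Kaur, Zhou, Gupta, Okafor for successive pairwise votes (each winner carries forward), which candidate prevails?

Okafor

Round 1: Kaur vs Zhou — 11–4, Kaur advances.
Round 2: Kaur vs Gupta — 9–6, Kaur advances.
Round 3: Kaur vs Okafor — 5–10, Okafor advances.
Okafor survives the agenda.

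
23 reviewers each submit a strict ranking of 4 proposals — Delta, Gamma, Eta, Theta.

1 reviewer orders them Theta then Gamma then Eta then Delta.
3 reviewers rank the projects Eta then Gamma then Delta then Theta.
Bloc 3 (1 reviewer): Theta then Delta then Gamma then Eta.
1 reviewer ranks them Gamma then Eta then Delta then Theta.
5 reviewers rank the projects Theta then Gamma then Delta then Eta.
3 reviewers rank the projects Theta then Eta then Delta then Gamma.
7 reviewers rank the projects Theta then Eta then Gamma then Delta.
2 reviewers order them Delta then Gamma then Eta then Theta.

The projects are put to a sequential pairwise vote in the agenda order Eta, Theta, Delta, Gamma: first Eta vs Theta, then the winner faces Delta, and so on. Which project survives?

Round 1: Eta vs Theta — 6–17, Theta advances.
Round 2: Theta vs Delta — 17–6, Theta advances.
Round 3: Theta vs Gamma — 17–6, Theta advances.
Theta survives the agenda.

Theta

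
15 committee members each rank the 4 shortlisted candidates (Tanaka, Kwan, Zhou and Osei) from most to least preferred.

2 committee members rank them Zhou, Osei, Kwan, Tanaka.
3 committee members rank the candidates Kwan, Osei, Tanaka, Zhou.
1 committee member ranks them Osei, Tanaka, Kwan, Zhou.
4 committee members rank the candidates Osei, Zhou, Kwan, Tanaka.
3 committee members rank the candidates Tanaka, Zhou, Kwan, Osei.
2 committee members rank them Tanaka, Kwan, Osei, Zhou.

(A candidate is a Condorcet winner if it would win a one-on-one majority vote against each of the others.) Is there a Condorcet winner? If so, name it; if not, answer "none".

Pairwise majorities:
Tanaka vs Kwan: Kwan wins 9–6.
Tanaka vs Zhou: Tanaka preferred on 3+1+3+2 = 9 ballots; Tanaka wins 9–6.
Tanaka vs Osei: Osei, 10–5.
Kwan vs Zhou: 6 to 9, Zhou.
Kwan vs Osei: Kwan preferred on 3+3+2 = 8 ballots; Kwan wins 8–7.
Zhou vs Osei: Zhou preferred on 2+3 = 5 ballots; Osei wins 10–5.
Each candidate drops at least one matchup (Tanaka loses to Kwan; Kwan loses to Zhou; Zhou loses to Tanaka; Osei loses to Kwan); the cycle Tanaka beats Zhou beats Kwan beats Tanaka rules out a Condorcet winner.

none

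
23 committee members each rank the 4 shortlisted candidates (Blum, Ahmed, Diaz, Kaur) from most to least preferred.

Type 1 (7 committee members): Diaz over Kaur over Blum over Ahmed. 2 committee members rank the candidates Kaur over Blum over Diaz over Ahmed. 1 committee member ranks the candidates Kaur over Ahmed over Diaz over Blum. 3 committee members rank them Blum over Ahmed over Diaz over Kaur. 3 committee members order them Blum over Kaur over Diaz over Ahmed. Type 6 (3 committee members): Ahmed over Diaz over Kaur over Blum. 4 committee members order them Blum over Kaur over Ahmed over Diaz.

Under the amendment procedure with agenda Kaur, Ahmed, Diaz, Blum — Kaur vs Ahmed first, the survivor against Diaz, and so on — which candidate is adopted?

Round 1: Kaur vs Ahmed — 17–6, Kaur advances.
Round 2: Kaur vs Diaz — 10–13, Diaz advances.
Round 3: Diaz vs Blum — 11–12, Blum advances.
The agenda winner is Blum.

Blum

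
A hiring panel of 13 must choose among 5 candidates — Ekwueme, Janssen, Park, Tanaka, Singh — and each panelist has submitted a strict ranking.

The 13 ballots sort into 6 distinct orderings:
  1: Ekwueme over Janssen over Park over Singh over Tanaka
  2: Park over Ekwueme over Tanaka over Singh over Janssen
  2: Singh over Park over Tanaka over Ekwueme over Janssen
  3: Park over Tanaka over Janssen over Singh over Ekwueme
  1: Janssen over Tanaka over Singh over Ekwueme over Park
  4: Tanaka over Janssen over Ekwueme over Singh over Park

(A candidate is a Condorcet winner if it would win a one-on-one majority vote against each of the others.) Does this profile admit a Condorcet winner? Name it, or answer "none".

none

Head-to-head results (13 committee members):
Ekwueme vs Janssen: 1+2+2 = 5 for Ekwueme, 8 for Janssen — Janssen by 8–5.
Ekwueme vs Park: 6 to 7, Park.
Ekwueme vs Tanaka: 1+2 = 3 for Ekwueme, 10 for Tanaka — Tanaka by 10–3.
Ekwueme vs Singh: 1+2+4 = 7 for Ekwueme, 6 for Singh — Ekwueme by 7–6.
Janssen vs Park: 6 to 7, Park.
Janssen vs Tanaka: Janssen is ranked higher on 1+1 = 2 ballots, Tanaka on 11. Tanaka wins 11–2.
Janssen vs Singh: 1+3+1+4 = 9 for Janssen, 4 for Singh — Janssen by 9–4.
Park vs Tanaka: Park preferred on 1+2+2+3 = 8 ballots; Park wins 8–5.
Park vs Singh: Park is ranked higher on 1+2+3 = 6 ballots, Singh on 7. Singh wins 7–6.
Tanaka vs Singh: Tanaka preferred on 2+3+1+4 = 10 ballots; Tanaka wins 10–3.
Every candidate loses at least once (Ekwueme loses to Janssen; Janssen loses to Park; Park loses to Singh; Tanaka loses to Park; Singh loses to Ekwueme). The majority relation contains the cycle Ekwueme beats Singh beats Park beats Ekwueme, so there is no Condorcet winner.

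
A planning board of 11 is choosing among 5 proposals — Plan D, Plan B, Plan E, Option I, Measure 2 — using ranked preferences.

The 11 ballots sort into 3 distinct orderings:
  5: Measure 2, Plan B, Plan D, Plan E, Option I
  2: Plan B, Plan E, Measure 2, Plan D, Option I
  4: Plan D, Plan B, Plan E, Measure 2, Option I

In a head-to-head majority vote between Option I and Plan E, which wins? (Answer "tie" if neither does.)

Plan E

No ballot ranks Option I above Plan E: 0.
Ballots ranking Plan E above Option I: 11 − 0 = 11.
Plan E wins the head-to-head 11–0.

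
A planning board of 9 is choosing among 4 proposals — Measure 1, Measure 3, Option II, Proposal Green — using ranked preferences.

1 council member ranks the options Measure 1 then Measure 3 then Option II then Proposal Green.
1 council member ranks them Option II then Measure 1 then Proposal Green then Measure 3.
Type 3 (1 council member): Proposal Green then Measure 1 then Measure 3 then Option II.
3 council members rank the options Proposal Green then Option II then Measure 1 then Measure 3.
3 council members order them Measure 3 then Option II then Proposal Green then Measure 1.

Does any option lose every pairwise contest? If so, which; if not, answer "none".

none

Head-to-head results (9 council members):
Measure 1 vs Measure 3: Measure 1 wins 6–3.
Measure 1 vs Option II: Option II, 7–2.
Measure 1 vs Proposal Green: Proposal Green, 7–2.
Measure 3 vs Option II: 1+1+3 = 5 for Measure 3, 4 for Option II — Measure 3 by 5–4.
Measure 3 vs Proposal Green: Proposal Green, 5–4.
Option II–Proposal Green: Option II 5–4.
Each option has at least one pairwise win (Measure 1 beats Measure 3; Measure 3 beats Option II; Option II beats Measure 1; Proposal Green beats Measure 1) — no Condorcet loser.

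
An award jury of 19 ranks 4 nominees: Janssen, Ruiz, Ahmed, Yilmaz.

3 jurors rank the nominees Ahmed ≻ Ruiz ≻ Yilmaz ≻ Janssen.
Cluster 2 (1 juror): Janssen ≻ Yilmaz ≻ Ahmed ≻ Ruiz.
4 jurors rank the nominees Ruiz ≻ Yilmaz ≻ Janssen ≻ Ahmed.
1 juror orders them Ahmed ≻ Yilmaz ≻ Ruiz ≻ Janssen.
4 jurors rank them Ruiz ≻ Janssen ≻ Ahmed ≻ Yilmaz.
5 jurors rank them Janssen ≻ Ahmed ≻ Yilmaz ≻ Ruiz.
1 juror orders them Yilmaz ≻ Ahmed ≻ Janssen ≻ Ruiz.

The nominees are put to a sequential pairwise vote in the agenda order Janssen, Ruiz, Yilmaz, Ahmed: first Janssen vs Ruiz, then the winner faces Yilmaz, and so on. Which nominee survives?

Ahmed

Round 1: Janssen vs Ruiz — 7–12, Ruiz advances.
Round 2: Ruiz vs Yilmaz — 11–8, Ruiz advances.
Round 3: Ruiz vs Ahmed — 8–11, Ahmed advances.
Ahmed survives the agenda.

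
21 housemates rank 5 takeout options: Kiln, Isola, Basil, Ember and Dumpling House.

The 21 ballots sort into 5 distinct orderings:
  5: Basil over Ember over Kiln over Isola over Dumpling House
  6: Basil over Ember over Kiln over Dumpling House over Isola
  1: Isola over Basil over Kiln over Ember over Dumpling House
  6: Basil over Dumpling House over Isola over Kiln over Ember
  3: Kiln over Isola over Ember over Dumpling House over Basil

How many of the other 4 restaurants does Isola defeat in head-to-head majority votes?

0

Isola against each rival (21 friends):
Isola vs Kiln: Isola is ranked higher on 1+6 = 7 ballots, Kiln on 14. Kiln wins 14–7.
Isola vs Basil: Isola preferred on 1+3 = 4 ballots; Basil wins 17–4.
Isola vs Ember: Isola is ranked higher on 1+6+3 = 10 ballots, Ember on 11. Ember wins 11–10.
Isola vs Dumpling House: Dumpling House wins 12–9.
Isola beats no one; loses to Kiln, Basil, Ember, Dumpling House — 0 pairwise wins.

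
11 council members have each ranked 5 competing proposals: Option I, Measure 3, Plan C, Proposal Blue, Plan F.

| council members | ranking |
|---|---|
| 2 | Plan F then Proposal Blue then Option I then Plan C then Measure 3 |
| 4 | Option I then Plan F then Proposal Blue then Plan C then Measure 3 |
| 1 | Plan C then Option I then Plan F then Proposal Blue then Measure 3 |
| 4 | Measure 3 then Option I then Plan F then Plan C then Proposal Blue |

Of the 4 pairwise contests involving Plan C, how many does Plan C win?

Plan C against each rival (11 council members):
Plan C vs Option I: Plan C is ranked higher on 1 ballot, Option I on 10. Option I wins 10–1.
Plan C vs Measure 3: Plan C wins 7–4.
Plan C–Proposal Blue: Proposal Blue 6–5.
Plan C vs Plan F: Plan C preferred on 1 ballot; Plan F wins 10–1.
Plan C beats Measure 3; loses to Option I, Proposal Blue, Plan F — 1 pairwise win.

1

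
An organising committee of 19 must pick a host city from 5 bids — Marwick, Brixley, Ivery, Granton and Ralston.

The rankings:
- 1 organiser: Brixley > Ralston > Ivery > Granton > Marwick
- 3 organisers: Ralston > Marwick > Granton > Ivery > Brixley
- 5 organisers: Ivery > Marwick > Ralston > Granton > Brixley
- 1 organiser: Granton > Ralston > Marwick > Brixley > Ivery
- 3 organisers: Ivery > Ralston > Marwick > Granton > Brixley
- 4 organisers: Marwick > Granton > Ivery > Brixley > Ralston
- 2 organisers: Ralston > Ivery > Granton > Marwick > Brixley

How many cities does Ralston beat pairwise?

3

Ralston against each rival (19 organisers):
Ralston vs Marwick: Ralston, 10–9.
Ralston vs Brixley: Ralston wins 14–5.
Ralston vs Ivery: Ivery, 12–7.
Ralston vs Granton: Ralston, 14–5.
Ralston beats Marwick, Brixley, Granton; loses to Ivery — 3 pairwise wins.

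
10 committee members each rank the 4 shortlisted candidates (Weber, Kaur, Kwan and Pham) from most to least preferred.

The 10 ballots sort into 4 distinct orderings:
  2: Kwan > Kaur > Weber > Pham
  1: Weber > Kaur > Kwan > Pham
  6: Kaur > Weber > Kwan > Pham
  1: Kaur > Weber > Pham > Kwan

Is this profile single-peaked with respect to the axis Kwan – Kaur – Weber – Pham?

Axis positions: Kwan=1, Kaur=2, Weber=3, Pham=4.
Type 1 (peak Kwan at position 1): ranking walks positions 1-2-3-4, expanding outward from the peak — single-peaked.
Type 2 (peak Weber at position 3): ranking walks positions 3-2-1-4, expanding outward from the peak — single-peaked.
Type 3 (peak Kaur at position 2): ranking walks positions 2-3-1-4, expanding outward from the peak — single-peaked.
Type 4 (peak Kaur at position 2): ranking walks positions 2-3-4-1, expanding outward from the peak — single-peaked.
Every ranking is single-peaked on this axis.

yes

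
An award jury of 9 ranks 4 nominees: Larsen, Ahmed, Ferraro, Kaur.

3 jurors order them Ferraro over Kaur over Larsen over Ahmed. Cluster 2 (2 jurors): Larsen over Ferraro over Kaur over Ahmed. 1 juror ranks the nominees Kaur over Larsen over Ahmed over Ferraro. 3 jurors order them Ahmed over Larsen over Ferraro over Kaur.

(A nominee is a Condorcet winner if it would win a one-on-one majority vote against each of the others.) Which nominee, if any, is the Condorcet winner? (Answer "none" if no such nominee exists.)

Pairwise majorities:
Larsen–Ahmed: Larsen 6–3.
Larsen vs Ferraro: Larsen wins 6–3.
Larsen vs Kaur: Larsen wins 5–4.
Ahmed–Ferraro: Ferraro 5–4.
Ahmed–Kaur: Kaur 6–3.
Ferraro vs Kaur: Ferraro wins 8–1.
Larsen beats each of Ahmed, Ferraro, Kaur — Larsen is the Condorcet winner.

Larsen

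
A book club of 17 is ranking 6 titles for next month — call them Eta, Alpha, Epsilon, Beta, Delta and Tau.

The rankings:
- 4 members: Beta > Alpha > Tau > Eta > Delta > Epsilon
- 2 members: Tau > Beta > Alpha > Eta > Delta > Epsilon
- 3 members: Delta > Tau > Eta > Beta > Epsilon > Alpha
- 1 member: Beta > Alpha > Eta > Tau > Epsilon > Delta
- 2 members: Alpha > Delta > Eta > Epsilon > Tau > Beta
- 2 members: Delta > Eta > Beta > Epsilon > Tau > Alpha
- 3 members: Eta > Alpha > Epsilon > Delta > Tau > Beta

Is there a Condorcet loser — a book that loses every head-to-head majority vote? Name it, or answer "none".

Epsilon

Pairwise majorities:
Eta–Alpha: Alpha 9–8.
Eta vs Epsilon: Eta preferred on 17 ballots; Eta wins 17–0.
Eta vs Beta: Eta wins 10–7.
Eta vs Delta: Eta, 10–7.
Eta–Tau: Tau 9–8.
Alpha vs Epsilon: Alpha, 12–5.
Alpha vs Beta: Beta wins 12–5.
Alpha vs Delta: 4+2+1+2+3 = 12 for Alpha, 5 for Delta — Alpha by 12–5.
Alpha vs Tau: 10 to 7, Alpha.
Epsilon vs Beta: 5 to 12, Beta.
Epsilon vs Delta: 4 to 13, Delta.
Epsilon vs Tau: Tau, 10–7.
Beta vs Delta: 7 to 10, Delta.
Beta vs Tau: 4+1+2 = 7 for Beta, 10 for Tau — Tau by 10–7.
Delta vs Tau: Delta, 10–7.
Only Epsilon has no wins; Epsilon is the Condorcet loser.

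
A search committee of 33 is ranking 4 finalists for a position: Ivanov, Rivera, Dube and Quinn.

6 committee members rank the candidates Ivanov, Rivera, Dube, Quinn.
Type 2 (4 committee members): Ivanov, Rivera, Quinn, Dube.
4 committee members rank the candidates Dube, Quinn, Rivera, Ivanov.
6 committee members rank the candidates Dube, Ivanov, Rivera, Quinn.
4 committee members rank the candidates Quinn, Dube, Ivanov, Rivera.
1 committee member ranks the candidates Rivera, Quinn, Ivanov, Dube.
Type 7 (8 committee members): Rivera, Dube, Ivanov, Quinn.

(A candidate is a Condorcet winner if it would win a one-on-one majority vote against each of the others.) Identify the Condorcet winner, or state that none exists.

none

Check each pair by majority over 33 ballots:
Ivanov vs Rivera: Ivanov is ranked higher on 6+4+6+4 = 20 ballots, Rivera on 13. Ivanov wins 20–13.
Ivanov vs Dube: Ivanov preferred on 6+4+1 = 11 ballots; Dube wins 22–11.
Ivanov–Quinn: Ivanov 24–9.
Rivera vs Dube: Rivera wins 19–14.
Rivera vs Quinn: Rivera preferred on 6+4+6+1+8 = 25 ballots; Rivera wins 25–8.
Dube vs Quinn: Dube wins 24–9.
No candidate is unbeaten: Ivanov loses to Dube; Rivera loses to Ivanov; Dube loses to Rivera; Quinn loses to Ivanov. In particular Ivanov > Rivera > Dube > Ivanov is a majority cycle — no Condorcet winner exists.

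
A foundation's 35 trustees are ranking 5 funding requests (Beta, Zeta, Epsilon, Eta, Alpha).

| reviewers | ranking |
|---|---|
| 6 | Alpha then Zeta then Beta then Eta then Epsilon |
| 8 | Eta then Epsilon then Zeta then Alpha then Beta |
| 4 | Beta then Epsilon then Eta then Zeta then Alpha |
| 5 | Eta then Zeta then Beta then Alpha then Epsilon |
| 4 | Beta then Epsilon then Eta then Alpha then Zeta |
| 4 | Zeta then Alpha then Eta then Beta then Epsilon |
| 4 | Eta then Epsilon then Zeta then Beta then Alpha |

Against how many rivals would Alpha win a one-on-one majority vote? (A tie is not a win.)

1

Alpha against each rival (35 reviewers):
Alpha–Beta: Alpha 18–17.
Alpha vs Zeta: Zeta wins 25–10.
Alpha vs Epsilon: Alpha preferred on 6+5+4 = 15 ballots; Epsilon wins 20–15.
Alpha vs Eta: Eta wins 25–10.
Alpha beats Beta; loses to Zeta, Epsilon, Eta — 1 pairwise win.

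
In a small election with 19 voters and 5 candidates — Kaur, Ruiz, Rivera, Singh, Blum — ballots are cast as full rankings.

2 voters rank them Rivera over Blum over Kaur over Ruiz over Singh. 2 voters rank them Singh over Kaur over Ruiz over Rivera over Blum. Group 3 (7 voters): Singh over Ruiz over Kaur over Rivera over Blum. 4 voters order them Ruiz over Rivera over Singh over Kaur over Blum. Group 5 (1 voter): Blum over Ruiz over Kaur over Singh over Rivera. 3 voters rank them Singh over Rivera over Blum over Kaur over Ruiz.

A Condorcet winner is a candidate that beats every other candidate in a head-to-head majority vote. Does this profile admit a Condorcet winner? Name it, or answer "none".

Singh

Pairwise majorities:
Kaur vs Ruiz: 2+2+3 = 7 for Kaur, 12 for Ruiz — Ruiz by 12–7.
Kaur vs Rivera: Kaur preferred on 2+7+1 = 10 ballots; Kaur wins 10–9.
Kaur vs Singh: Kaur is ranked higher on 2+1 = 3 ballots, Singh on 16. Singh wins 16–3.
Kaur vs Blum: Kaur preferred on 2+7+4 = 13 ballots; Kaur wins 13–6.
Ruiz vs Rivera: 14 to 5, Ruiz.
Ruiz vs Singh: 7 to 12, Singh.
Ruiz vs Blum: Ruiz is ranked higher on 2+7+4 = 13 ballots, Blum on 6. Ruiz wins 13–6.
Rivera vs Singh: Rivera preferred on 2+4 = 6 ballots; Singh wins 13–6.
Rivera vs Blum: 18 to 1, Rivera.
Singh vs Blum: 16 to 3, Singh.
Singh defeats every rival head-to-head and is the Condorcet winner.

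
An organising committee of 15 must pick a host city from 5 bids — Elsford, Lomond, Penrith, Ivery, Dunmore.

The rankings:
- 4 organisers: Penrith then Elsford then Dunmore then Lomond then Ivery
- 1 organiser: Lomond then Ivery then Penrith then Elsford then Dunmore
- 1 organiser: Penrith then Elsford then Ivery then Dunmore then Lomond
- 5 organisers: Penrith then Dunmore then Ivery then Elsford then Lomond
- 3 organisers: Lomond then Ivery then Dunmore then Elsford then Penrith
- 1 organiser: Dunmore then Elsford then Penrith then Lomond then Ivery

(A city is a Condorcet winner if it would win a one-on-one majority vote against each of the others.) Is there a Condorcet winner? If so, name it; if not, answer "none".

Head-to-head results (15 organisers):
Elsford vs Lomond: Elsford is ranked higher on 4+1+5+1 = 11 ballots, Lomond on 4. Elsford wins 11–4.
Elsford vs Penrith: 3+1 = 4 for Elsford, 11 for Penrith — Penrith by 11–4.
Elsford vs Ivery: 6 to 9, Ivery.
Elsford vs Dunmore: Elsford is ranked higher on 4+1+1 = 6 ballots, Dunmore on 9. Dunmore wins 9–6.
Lomond vs Penrith: 4 to 11, Penrith.
Lomond vs Ivery: 4+1+3+1 = 9 for Lomond, 6 for Ivery — Lomond by 9–6.
Lomond vs Dunmore: 4 to 11, Dunmore.
Penrith vs Ivery: Penrith is ranked higher on 4+1+5+1 = 11 ballots, Ivery on 4. Penrith wins 11–4.
Penrith vs Dunmore: 11 to 4, Penrith.
Ivery vs Dunmore: 1+1+3 = 5 for Ivery, 10 for Dunmore — Dunmore by 10–5.
Only Penrith has no losses; Penrith is the Condorcet winner.

Penrith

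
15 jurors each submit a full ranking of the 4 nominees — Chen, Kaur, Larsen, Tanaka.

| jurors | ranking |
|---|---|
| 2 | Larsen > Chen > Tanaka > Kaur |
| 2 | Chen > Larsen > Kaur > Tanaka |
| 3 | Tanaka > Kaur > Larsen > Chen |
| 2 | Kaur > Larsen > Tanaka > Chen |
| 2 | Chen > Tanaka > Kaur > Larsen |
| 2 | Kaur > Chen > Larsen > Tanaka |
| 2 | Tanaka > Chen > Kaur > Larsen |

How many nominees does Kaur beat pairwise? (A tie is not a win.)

1

Kaur against each rival (15 jurors):
Kaur–Chen: Chen 8–7.
Kaur–Larsen: Kaur 11–4.
Kaur vs Tanaka: Tanaka wins 9–6.
Kaur beats Larsen; loses to Chen, Tanaka — 1 pairwise win.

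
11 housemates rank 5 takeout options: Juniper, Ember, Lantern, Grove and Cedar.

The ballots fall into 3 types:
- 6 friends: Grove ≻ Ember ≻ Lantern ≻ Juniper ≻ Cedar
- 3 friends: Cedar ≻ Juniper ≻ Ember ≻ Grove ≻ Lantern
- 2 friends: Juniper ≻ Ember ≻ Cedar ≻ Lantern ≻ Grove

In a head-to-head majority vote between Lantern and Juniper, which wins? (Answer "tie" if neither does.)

Ballots ranking Lantern above Juniper: 6.
Ballots ranking Juniper above Lantern: 11 − 6 = 5.
Lantern wins the head-to-head 6–5.

Lantern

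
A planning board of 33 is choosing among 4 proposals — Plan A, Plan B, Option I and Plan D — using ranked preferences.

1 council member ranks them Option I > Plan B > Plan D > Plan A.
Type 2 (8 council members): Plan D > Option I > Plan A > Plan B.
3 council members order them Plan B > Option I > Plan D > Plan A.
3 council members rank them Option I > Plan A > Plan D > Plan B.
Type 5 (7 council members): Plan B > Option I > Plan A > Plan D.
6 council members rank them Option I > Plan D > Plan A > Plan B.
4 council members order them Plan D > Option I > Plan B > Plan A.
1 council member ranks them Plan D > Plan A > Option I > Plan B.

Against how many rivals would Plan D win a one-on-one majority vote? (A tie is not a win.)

2

Plan D against each rival (33 council members):
Plan D vs Plan A: 23 to 10, Plan D.
Plan D vs Plan B: Plan D is ranked higher on 8+3+6+4+1 = 22 ballots, Plan B on 11. Plan D wins 22–11.
Plan D vs Option I: 8+4+1 = 13 for Plan D, 20 for Option I — Option I by 20–13.
Plan D beats Plan A, Plan B; loses to Option I — 2 pairwise wins.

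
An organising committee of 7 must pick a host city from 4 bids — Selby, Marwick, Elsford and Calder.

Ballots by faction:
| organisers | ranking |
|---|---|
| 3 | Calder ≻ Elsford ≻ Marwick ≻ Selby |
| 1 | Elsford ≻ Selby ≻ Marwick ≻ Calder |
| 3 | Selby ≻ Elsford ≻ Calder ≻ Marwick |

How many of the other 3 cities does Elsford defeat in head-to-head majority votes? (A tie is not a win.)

Elsford against each rival (7 organisers):
Elsford vs Selby: Elsford is ranked higher on 3+1 = 4 ballots, Selby on 3. Elsford wins 4–3.
Elsford vs Marwick: Elsford, 7–0.
Elsford vs Calder: Elsford, 4–3.
Elsford beats Selby, Marwick, Calder — 3 pairwise wins.

3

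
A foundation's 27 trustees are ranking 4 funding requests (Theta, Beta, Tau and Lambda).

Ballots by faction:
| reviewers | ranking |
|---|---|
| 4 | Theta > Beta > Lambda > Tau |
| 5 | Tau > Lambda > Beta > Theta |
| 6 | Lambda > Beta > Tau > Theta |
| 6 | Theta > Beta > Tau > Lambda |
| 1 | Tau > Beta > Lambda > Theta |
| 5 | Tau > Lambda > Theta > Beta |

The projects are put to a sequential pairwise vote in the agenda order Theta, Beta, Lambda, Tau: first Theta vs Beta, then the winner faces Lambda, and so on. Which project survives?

Round 1: Theta vs Beta — 15–12, Theta advances.
Round 2: Theta vs Lambda — 10–17, Lambda advances.
Round 3: Lambda vs Tau — 10–17, Tau advances.
Tau survives the agenda.

Tau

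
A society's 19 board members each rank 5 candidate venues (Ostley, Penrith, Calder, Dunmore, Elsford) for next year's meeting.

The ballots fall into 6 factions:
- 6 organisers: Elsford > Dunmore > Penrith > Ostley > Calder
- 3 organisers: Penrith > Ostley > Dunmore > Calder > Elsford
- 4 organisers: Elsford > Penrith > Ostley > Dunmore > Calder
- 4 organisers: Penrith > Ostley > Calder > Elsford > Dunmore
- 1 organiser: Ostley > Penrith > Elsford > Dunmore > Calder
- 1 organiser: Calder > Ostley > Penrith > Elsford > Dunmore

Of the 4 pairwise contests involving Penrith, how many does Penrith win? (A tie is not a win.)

3

Penrith against each rival (19 organisers):
Penrith vs Ostley: 6+3+4+4 = 17 for Penrith, 2 for Ostley — Penrith by 17–2.
Penrith vs Calder: 6+3+4+4+1 = 18 for Penrith, 1 for Calder — Penrith by 18–1.
Penrith vs Dunmore: 3+4+4+1+1 = 13 for Penrith, 6 for Dunmore — Penrith by 13–6.
Penrith–Elsford: Elsford 10–9.
Penrith beats Ostley, Calder, Dunmore; loses to Elsford — 3 pairwise wins.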